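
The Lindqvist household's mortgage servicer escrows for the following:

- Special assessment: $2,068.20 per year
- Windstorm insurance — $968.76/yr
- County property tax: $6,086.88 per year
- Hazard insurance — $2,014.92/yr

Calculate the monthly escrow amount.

$928.23

Special assessment = $2,068.20 per year
Windstorm insurance = $968.76 per year
County property tax = $6,086.88 per year
Hazard insurance = $2,014.92 per year
Combined annual = $11,138.76
Per month = $11,138.76 / 12 = $928.23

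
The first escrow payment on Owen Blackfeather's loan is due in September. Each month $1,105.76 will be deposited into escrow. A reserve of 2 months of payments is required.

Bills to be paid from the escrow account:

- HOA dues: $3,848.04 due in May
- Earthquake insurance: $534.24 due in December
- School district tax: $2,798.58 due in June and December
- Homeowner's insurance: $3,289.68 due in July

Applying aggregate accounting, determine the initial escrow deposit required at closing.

Cushion = 2 × $1,105.76 = $2,211.52
Trial balance (start $0, +$1,105.76 each month, − disbursements):
  Sep: +$1,105.76 → $1,105.76
  Oct: +$1,105.76 → $2,211.52
  Nov: +$1,105.76 → $3,317.28
  Dec: +$1,105.76 − $3,332.82 → $1,090.22
  Jan: +$1,105.76 → $2,195.98
  Feb: +$1,105.76 → $3,301.74
  Mar: +$1,105.76 → $4,407.50
  Apr: +$1,105.76 → $5,513.26
  May: +$1,105.76 − $3,848.04 → $2,770.98
  Jun: +$1,105.76 − $2,798.58 → $1,078.16
  Jul: +$1,105.76 − $3,289.68 → -$1,105.76
  Aug: +$1,105.76 → $0.00
Lowest trial balance = -$1,105.76 (Jul)
Initial deposit = cushion − low point = $2,211.52 − (-$1,105.76) = $3,317.28

$3,317.28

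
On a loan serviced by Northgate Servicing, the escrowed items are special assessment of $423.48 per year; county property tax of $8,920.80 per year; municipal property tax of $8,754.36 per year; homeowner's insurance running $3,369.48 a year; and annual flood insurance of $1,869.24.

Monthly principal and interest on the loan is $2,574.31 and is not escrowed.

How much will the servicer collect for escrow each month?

$1,944.78

Special assessment = $423.48 annually
County property tax = $8,920.80 annually
Municipal property tax = $8,754.36 annually
Homeowner's insurance = $3,369.48 annually
Flood insurance = $1,869.24 annually
Combined annual = $23,337.36
Monthly escrow = $23,337.36 / 12 = $1,944.78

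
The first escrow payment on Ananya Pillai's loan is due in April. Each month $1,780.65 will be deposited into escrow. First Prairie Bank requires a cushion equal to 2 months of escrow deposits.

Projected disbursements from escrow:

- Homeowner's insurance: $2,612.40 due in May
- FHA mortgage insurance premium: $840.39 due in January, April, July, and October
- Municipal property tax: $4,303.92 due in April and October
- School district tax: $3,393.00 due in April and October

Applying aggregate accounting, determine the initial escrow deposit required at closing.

$11,624.16

Cushion = 2 × $1,780.65 = $3,561.30
Trial balance (start $0, +$1,780.65 each month, − disbursements):
  Apr: +$1,780.65 − $8,537.31 → -$6,756.66
  May: +$1,780.65 − $2,612.40 → -$7,588.41
  Jun: +$1,780.65 → -$5,807.76
  Jul: +$1,780.65 − $840.39 → -$4,867.50
  Aug: +$1,780.65 → -$3,086.85
  Sep: +$1,780.65 → -$1,306.20
  Oct: +$1,780.65 − $8,537.31 → -$8,062.86
  Nov: +$1,780.65 → -$6,282.21
  Dec: +$1,780.65 → -$4,501.56
  Jan: +$1,780.65 − $840.39 → -$3,561.30
  Feb: +$1,780.65 → -$1,780.65
  Mar: +$1,780.65 → $0.00
Lowest trial balance = -$8,062.86 (Oct)
Initial deposit = cushion − low point = $3,561.30 − (-$8,062.86) = $11,624.16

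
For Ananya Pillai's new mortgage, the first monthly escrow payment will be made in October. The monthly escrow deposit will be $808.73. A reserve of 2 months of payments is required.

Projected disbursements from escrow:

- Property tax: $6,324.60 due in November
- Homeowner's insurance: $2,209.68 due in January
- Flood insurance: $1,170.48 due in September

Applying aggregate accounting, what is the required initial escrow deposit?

Cushion = 2 × $808.73 = $1,617.46
Trial balance (start $0, +$808.73 each month, − disbursements):
  Oct: +$808.73 → $808.73
  Nov: +$808.73 − $6,324.60 → -$4,707.14
  Dec: +$808.73 → -$3,898.41
  Jan: +$808.73 − $2,209.68 → -$5,299.36
  Feb: +$808.73 → -$4,490.63
  Mar: +$808.73 → -$3,681.90
  Apr: +$808.73 → -$2,873.17
  May: +$808.73 → -$2,064.44
  Jun: +$808.73 → -$1,255.71
  Jul: +$808.73 → -$446.98
  Aug: +$808.73 → $361.75
  Sep: +$808.73 − $1,170.48 → $0.00
Lowest trial balance = -$5,299.36 (Jan)
Initial deposit = cushion − low point = $1,617.46 − (-$5,299.36) = $6,916.82

$6,916.82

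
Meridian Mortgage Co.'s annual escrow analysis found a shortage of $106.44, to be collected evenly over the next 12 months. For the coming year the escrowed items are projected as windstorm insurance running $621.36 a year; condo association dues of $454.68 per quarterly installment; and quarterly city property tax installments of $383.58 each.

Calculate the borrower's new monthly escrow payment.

Windstorm insurance — $621.36
Condo association dues — $454.68 × 4 = $1,818.72
City property tax — $383.58 × 4 = $1,534.32
Yearly total = $3,974.40
Per month = $3,974.40 / 12 = $331.20
Shortage spread = $106.44 / 12 = $8.87/mo
New monthly escrow = $331.20 + $8.87 = $340.07

$340.07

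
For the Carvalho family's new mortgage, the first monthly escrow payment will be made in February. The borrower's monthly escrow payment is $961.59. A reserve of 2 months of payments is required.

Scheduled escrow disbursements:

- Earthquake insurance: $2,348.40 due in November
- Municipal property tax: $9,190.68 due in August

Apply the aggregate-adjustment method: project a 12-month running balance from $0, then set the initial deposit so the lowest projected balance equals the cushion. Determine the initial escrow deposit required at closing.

$4,382.73

Cushion = 2 × $961.59 = $1,923.18
Trial balance (start $0, +$961.59 each month, − disbursements):
  Feb: +$961.59 → $961.59
  Mar: +$961.59 → $1,923.18
  Apr: +$961.59 → $2,884.77
  May: +$961.59 → $3,846.36
  Jun: +$961.59 → $4,807.95
  Jul: +$961.59 → $5,769.54
  Aug: +$961.59 − $9,190.68 → -$2,459.55
  Sep: +$961.59 → -$1,497.96
  Oct: +$961.59 → -$536.37
  Nov: +$961.59 − $2,348.40 → -$1,923.18
  Dec: +$961.59 → -$961.59
  Jan: +$961.59 → $0.00
Lowest trial balance = -$2,459.55 (Aug)
Initial deposit = cushion − low point = $1,923.18 − (-$2,459.55) = $4,382.73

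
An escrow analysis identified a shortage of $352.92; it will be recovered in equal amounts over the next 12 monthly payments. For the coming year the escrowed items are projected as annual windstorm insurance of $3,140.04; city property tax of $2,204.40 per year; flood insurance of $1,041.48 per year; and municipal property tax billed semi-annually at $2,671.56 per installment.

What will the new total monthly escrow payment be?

$1,006.83

Windstorm insurance = $3,140.04/yr
City property tax = $2,204.40/yr
Flood insurance = $1,041.48/yr
Municipal property tax = $2,671.56 × 2 = $5,343.12/yr
Total annual escrow = $3,140.04 + $2,204.40 + $1,041.48 + $5,343.12 = $11,729.04
Monthly escrow = $11,729.04 / 12 = $977.42
Shortage per month = $352.92 ÷ 12 = $29.41
Adjusted monthly = $977.42 + $29.41 = $1,006.83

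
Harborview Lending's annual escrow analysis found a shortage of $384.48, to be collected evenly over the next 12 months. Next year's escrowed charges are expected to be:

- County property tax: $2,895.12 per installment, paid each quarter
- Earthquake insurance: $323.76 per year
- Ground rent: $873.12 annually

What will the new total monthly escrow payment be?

County property tax = $2,895.12 × 4 = $11,580.48 per year
Earthquake insurance = $323.76 per year
Ground rent = $873.12 per year
Total annual escrow = $12,777.36
Monthly escrow = $12,777.36 / 12 = $1,064.78
Monthly shortage recovery: $384.48 / 12 = $32.04
New monthly escrow = $1,064.78 + $32.04 = $1,096.82

$1,096.82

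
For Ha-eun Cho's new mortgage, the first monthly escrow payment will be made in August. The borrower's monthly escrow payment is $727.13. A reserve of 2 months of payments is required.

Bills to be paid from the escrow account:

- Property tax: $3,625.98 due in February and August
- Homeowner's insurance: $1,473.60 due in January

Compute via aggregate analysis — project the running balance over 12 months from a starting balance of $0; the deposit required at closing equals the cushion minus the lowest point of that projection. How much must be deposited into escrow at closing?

Cushion = 2 × $727.13 = $1,454.26
Trial balance (start $0, +$727.13 each month, − disbursements):
  Aug: +$727.13 − $3,625.98 → -$2,898.85
  Sep: +$727.13 → -$2,171.72
  Oct: +$727.13 → -$1,444.59
  Nov: +$727.13 → -$717.46
  Dec: +$727.13 → $9.67
  Jan: +$727.13 − $1,473.60 → -$736.80
  Feb: +$727.13 − $3,625.98 → -$3,635.65
  Mar: +$727.13 → -$2,908.52
  Apr: +$727.13 → -$2,181.39
  May: +$727.13 → -$1,454.26
  Jun: +$727.13 → -$727.13
  Jul: +$727.13 → $0.00
Lowest trial balance = -$3,635.65 (Feb)
Initial deposit = cushion − low point = $1,454.26 − (-$3,635.65) = $5,089.91

$5,089.91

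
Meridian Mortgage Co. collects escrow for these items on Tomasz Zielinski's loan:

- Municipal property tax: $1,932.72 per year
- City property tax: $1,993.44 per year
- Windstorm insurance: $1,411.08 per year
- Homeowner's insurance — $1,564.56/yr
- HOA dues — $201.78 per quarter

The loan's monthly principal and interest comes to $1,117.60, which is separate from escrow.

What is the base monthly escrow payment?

Municipal property tax — $1,932.72/yr
City property tax — $1,993.44/yr
Windstorm insurance — $1,411.08/yr
Homeowner's insurance — $1,564.56/yr
HOA dues — $201.78 × 4 = $807.12/yr
Annual escrow total = $7,708.92
Per month = $7,708.92 / 12 = $642.41

$642.41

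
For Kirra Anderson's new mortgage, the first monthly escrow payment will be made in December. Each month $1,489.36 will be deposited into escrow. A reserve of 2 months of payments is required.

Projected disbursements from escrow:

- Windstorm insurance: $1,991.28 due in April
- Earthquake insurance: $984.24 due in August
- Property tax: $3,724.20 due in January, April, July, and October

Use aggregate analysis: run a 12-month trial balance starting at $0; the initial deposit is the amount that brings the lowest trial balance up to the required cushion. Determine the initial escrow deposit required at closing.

Cushion = 2 × $1,489.36 = $2,978.72
Trial balance (start $0, +$1,489.36 each month, − disbursements):
  Dec: +$1,489.36 → $1,489.36
  Jan: +$1,489.36 − $3,724.20 → -$745.48
  Feb: +$1,489.36 → $743.88
  Mar: +$1,489.36 → $2,233.24
  Apr: +$1,489.36 − $5,715.48 → -$1,992.88
  May: +$1,489.36 → -$503.52
  Jun: +$1,489.36 → $985.84
  Jul: +$1,489.36 − $3,724.20 → -$1,249.00
  Aug: +$1,489.36 − $984.24 → -$743.88
  Sep: +$1,489.36 → $745.48
  Oct: +$1,489.36 − $3,724.20 → -$1,489.36
  Nov: +$1,489.36 → $0.00
Lowest trial balance = -$1,992.88 (Apr)
Initial deposit = cushion − low point = $2,978.72 − (-$1,992.88) = $4,971.60

$4,971.60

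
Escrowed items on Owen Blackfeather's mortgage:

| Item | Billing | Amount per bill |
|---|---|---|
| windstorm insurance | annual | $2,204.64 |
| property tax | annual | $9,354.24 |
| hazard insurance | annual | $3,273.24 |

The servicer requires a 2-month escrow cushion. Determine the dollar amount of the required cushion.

$2,472.02

Windstorm insurance — $2,204.64 per year
Property tax — $9,354.24 per year
Hazard insurance — $3,273.24 per year
Annual escrow total = $2,204.64 + $9,354.24 + $3,273.24 = $14,832.12
Per month = $14,832.12 / 12 = $1,236.01
Required cushion = 2 × $1,236.01 = $2,472.02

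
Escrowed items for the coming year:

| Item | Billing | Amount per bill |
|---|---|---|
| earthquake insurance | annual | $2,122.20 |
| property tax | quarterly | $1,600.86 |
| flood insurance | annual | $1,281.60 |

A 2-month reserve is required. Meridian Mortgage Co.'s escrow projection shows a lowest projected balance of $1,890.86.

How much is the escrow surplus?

$256.32

Earthquake insurance = $2,122.20
Property tax = $1,600.86 × 4 = $6,403.44
Flood insurance = $1,281.60
Yearly total = $9,807.24
Per month = $9,807.24 ÷ 12 = $817.27
Required reserve = 2 × $817.27 = $1,634.54
Surplus = $1,890.86 − $1,634.54 = $256.32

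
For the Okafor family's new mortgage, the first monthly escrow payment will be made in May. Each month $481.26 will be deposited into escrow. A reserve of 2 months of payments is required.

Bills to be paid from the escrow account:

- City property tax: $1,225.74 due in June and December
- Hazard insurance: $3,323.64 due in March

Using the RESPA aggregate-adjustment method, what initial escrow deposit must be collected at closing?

$1,443.78

Cushion = 2 × $481.26 = $962.52
Trial balance (start $0, +$481.26 each month, − disbursements):
  May: +$481.26 → $481.26
  Jun: +$481.26 − $1,225.74 → -$263.22
  Jul: +$481.26 → $218.04
  Aug: +$481.26 → $699.30
  Sep: +$481.26 → $1,180.56
  Oct: +$481.26 → $1,661.82
  Nov: +$481.26 → $2,143.08
  Dec: +$481.26 − $1,225.74 → $1,398.60
  Jan: +$481.26 → $1,879.86
  Feb: +$481.26 → $2,361.12
  Mar: +$481.26 − $3,323.64 → -$481.26
  Apr: +$481.26 → $0.00
Lowest trial balance = -$481.26 (Mar)
Initial deposit = cushion − low point = $962.52 − (-$481.26) = $1,443.78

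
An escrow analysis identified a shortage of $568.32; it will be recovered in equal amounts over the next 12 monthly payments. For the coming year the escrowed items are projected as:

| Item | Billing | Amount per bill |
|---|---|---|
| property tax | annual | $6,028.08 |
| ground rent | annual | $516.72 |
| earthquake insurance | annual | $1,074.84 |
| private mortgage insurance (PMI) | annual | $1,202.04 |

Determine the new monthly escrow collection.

$782.50

Property tax — $6,028.08 per year
Ground rent — $516.72 per year
Earthquake insurance — $1,074.84 per year
Private mortgage insurance (PMI) — $1,202.04 per year
Annual escrow total = $6,028.08 + $516.72 + $1,074.84 + $1,202.04 = $8,821.68
Per month = $8,821.68 / 12 = $735.14
Monthly shortage recovery: $568.32 ÷ 12 = $47.36
New monthly escrow = $735.14 + $47.36 = $782.50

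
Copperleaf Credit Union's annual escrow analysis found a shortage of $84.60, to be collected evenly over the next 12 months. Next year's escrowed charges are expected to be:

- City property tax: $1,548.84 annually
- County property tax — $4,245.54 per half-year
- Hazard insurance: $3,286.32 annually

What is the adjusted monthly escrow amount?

City property tax — $1,548.84/yr
County property tax — $4,245.54 × 2 = $8,491.08/yr
Hazard insurance — $3,286.32/yr
Yearly total = $1,548.84 + $8,491.08 + $3,286.32 = $13,326.24
Base monthly escrow = $13,326.24 ÷ 12 = $1,110.52
Monthly shortage recovery: $84.60 / 12 = $7.05
Adjusted monthly = $1,110.52 + $7.05 = $1,117.57

$1,117.57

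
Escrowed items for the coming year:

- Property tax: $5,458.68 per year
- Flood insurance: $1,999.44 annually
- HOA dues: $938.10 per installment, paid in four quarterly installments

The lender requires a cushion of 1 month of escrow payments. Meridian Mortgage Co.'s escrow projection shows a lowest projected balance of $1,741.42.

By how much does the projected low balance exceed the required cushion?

$807.21

Property tax — $5,458.68 annually
Flood insurance — $1,999.44 annually
HOA dues — $938.10 × 4 = $3,752.40 annually
Yearly total = $5,458.68 + $1,999.44 + $3,752.40 = $11,210.52
Base monthly escrow = $11,210.52 ÷ 12 = $934.21
Required reserve = 1 × $934.21 = $934.21
Excess over cushion: $1,741.42 − $934.21 = $807.21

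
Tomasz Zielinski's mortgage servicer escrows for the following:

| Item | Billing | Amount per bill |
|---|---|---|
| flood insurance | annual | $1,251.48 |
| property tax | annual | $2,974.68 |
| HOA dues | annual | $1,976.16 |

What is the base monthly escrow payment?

$516.86

Flood insurance — $1,251.48 annually
Property tax — $2,974.68 annually
HOA dues — $1,976.16 annually
Combined annual = $6,202.32
Monthly = $6,202.32 / 12 = $516.86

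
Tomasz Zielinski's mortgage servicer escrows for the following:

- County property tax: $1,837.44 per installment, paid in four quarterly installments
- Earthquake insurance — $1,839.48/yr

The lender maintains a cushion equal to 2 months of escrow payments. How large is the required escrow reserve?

County property tax: $1,837.44 × 4 = $7,349.76 per year
Earthquake insurance: $1,839.48 per year
Yearly total = $7,349.76 + $1,839.48 = $9,189.24
Monthly = $9,189.24 / 12 = $765.77
Reserve = 2 × $765.77 = $1,531.54

$1,531.54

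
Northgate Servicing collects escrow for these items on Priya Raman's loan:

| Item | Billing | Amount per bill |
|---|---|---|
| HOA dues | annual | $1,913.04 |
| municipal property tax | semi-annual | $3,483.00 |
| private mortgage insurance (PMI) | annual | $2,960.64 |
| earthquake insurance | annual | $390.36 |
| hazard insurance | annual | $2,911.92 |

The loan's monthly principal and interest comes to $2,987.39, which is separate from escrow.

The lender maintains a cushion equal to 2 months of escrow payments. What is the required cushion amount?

HOA dues: $1,913.04 annually
Municipal property tax: $3,483.00 × 2 = $6,966.00 annually
Private mortgage insurance (PMI): $2,960.64 annually
Earthquake insurance: $390.36 annually
Hazard insurance: $2,911.92 annually
Yearly total = $1,913.04 + $6,966.00 + $2,960.64 + $390.36 + $2,911.92 = $15,141.96
Per month = $15,141.96 ÷ 12 = $1,261.83
Cushion = 2 × $1,261.83 = $2,523.66

$2,523.66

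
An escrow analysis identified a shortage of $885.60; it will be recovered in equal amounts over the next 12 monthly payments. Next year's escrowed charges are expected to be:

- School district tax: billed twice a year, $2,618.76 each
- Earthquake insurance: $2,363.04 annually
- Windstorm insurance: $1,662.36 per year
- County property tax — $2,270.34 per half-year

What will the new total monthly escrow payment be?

School district tax — $2,618.76 × 2 = $5,237.52 annually
Earthquake insurance — $2,363.04 annually
Windstorm insurance — $1,662.36 annually
County property tax — $2,270.34 × 2 = $4,540.68 annually
Combined annual = $5,237.52 + $2,363.04 + $1,662.36 + $4,540.68 = $13,803.60
Base monthly escrow = $13,803.60 ÷ 12 = $1,150.30
Shortage spread = $885.60 / 12 = $73.80/mo
New monthly escrow = $1,150.30 + $73.80 = $1,224.10

$1,224.10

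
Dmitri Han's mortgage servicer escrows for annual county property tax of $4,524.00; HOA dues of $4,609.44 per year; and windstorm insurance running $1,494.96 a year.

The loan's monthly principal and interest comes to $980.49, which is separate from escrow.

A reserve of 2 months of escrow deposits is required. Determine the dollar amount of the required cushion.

County property tax: $4,524.00/yr
HOA dues: $4,609.44/yr
Windstorm insurance: $1,494.96/yr
Yearly total = $10,628.40
Monthly escrow = $10,628.40 / 12 = $885.70
Reserve = 2 × $885.70 = $1,771.40

$1,771.40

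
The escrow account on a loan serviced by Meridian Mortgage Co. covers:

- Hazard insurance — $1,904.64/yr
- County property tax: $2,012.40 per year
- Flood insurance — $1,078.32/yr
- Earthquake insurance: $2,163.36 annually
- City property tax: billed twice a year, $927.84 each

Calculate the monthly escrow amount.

Hazard insurance = $1,904.64
County property tax = $2,012.40
Flood insurance = $1,078.32
Earthquake insurance = $2,163.36
City property tax = $927.84 × 2 = $1,855.68
Total per year = $1,904.64 + $2,012.40 + $1,078.32 + $2,163.36 + $1,855.68 = $9,014.40
Per month = $9,014.40 ÷ 12 = $751.20

$751.20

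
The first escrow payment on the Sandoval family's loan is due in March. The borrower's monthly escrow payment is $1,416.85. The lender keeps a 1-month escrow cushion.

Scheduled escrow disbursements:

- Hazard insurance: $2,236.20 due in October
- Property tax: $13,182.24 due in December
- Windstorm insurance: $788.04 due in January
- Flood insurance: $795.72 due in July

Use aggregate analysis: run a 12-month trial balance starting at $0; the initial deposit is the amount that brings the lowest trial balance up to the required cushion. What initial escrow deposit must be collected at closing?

Cushion = 1 × $1,416.85 = $1,416.85
Trial balance (start $0, +$1,416.85 each month, − disbursements):
  Mar: +$1,416.85 → $1,416.85
  Apr: +$1,416.85 → $2,833.70
  May: +$1,416.85 → $4,250.55
  Jun: +$1,416.85 → $5,667.40
  Jul: +$1,416.85 − $795.72 → $6,288.53
  Aug: +$1,416.85 → $7,705.38
  Sep: +$1,416.85 → $9,122.23
  Oct: +$1,416.85 − $2,236.20 → $8,302.88
  Nov: +$1,416.85 → $9,719.73
  Dec: +$1,416.85 − $13,182.24 → -$2,045.66
  Jan: +$1,416.85 − $788.04 → -$1,416.85
  Feb: +$1,416.85 → $0.00
Lowest trial balance = -$2,045.66 (Dec)
Initial deposit = cushion − low point = $1,416.85 − (-$2,045.66) = $3,462.51

$3,462.51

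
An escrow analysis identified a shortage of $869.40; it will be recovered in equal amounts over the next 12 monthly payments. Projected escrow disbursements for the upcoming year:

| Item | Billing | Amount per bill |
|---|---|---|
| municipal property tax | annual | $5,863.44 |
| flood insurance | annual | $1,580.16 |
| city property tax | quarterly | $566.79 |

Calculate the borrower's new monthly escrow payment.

$881.68

Municipal property tax: $5,863.44
Flood insurance: $1,580.16
City property tax: $566.79 × 4 = $2,267.16
Total per year = $9,710.76
Monthly = $9,710.76 ÷ 12 = $809.23
Shortage per month = $869.40 / 12 = $72.45
Adjusted monthly = $809.23 + $72.45 = $881.68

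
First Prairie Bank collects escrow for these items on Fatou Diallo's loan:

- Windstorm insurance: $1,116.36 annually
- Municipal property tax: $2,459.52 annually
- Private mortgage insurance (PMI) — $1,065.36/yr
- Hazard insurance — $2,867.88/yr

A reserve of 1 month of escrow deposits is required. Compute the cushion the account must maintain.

Windstorm insurance — $1,116.36/yr
Municipal property tax — $2,459.52/yr
Private mortgage insurance (PMI) — $1,065.36/yr
Hazard insurance — $2,867.88/yr
Annual escrow total = $7,509.12
Monthly = $7,509.12 / 12 = $625.76
Cushion = 1 × $625.76 = $625.76

$625.76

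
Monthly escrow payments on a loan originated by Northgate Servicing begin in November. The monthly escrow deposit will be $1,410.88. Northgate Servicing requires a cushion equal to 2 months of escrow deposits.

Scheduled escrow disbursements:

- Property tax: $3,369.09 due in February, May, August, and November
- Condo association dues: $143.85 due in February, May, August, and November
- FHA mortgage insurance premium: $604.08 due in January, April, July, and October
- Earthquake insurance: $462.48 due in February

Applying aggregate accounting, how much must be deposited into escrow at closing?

$5,270.68

Cushion = 2 × $1,410.88 = $2,821.76
Trial balance (start $0, +$1,410.88 each month, − disbursements):
  Nov: +$1,410.88 − $3,512.94 → -$2,102.06
  Dec: +$1,410.88 → -$691.18
  Jan: +$1,410.88 − $604.08 → $115.62
  Feb: +$1,410.88 − $3,975.42 → -$2,448.92
  Mar: +$1,410.88 → -$1,038.04
  Apr: +$1,410.88 − $604.08 → -$231.24
  May: +$1,410.88 − $3,512.94 → -$2,333.30
  Jun: +$1,410.88 → -$922.42
  Jul: +$1,410.88 − $604.08 → -$115.62
  Aug: +$1,410.88 − $3,512.94 → -$2,217.68
  Sep: +$1,410.88 → -$806.80
  Oct: +$1,410.88 − $604.08 → $0.00
Lowest trial balance = -$2,448.92 (Feb)
Initial deposit = cushion − low point = $2,821.76 − (-$2,448.92) = $5,270.68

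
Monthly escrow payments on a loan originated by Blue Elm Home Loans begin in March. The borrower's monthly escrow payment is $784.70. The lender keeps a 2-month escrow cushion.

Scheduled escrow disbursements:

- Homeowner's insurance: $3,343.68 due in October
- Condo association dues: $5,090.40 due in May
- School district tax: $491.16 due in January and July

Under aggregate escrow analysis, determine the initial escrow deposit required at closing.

Cushion = 2 × $784.70 = $1,569.40
Trial balance (start $0, +$784.70 each month, − disbursements):
  Mar: +$784.70 → $784.70
  Apr: +$784.70 → $1,569.40
  May: +$784.70 − $5,090.40 → -$2,736.30
  Jun: +$784.70 → -$1,951.60
  Jul: +$784.70 − $491.16 → -$1,658.06
  Aug: +$784.70 → -$873.36
  Sep: +$784.70 → -$88.66
  Oct: +$784.70 − $3,343.68 → -$2,647.64
  Nov: +$784.70 → -$1,862.94
  Dec: +$784.70 → -$1,078.24
  Jan: +$784.70 − $491.16 → -$784.70
  Feb: +$784.70 → $0.00
Lowest trial balance = -$2,736.30 (May)
Initial deposit = cushion − low point = $1,569.40 − (-$2,736.30) = $4,305.70

$4,305.70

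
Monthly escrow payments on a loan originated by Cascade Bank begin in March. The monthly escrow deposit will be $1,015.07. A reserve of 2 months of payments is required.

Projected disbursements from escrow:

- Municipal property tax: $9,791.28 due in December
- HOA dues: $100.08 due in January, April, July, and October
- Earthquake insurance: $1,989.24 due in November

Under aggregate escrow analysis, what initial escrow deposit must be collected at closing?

$3,960.20

Cushion = 2 × $1,015.07 = $2,030.14
Trial balance (start $0, +$1,015.07 each month, − disbursements):
  Mar: +$1,015.07 → $1,015.07
  Apr: +$1,015.07 − $100.08 → $1,930.06
  May: +$1,015.07 → $2,945.13
  Jun: +$1,015.07 → $3,960.20
  Jul: +$1,015.07 − $100.08 → $4,875.19
  Aug: +$1,015.07 → $5,890.26
  Sep: +$1,015.07 → $6,905.33
  Oct: +$1,015.07 − $100.08 → $7,820.32
  Nov: +$1,015.07 − $1,989.24 → $6,846.15
  Dec: +$1,015.07 − $9,791.28 → -$1,930.06
  Jan: +$1,015.07 − $100.08 → -$1,015.07
  Feb: +$1,015.07 → $0.00
Lowest trial balance = -$1,930.06 (Dec)
Initial deposit = cushion − low point = $2,030.14 − (-$1,930.06) = $3,960.20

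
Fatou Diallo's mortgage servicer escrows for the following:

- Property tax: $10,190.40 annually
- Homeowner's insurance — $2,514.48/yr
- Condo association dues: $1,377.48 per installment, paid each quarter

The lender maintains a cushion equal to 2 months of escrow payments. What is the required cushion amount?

Property tax: $10,190.40 annually
Homeowner's insurance: $2,514.48 annually
Condo association dues: $1,377.48 × 4 = $5,509.92 annually
Combined annual = $10,190.40 + $2,514.48 + $5,509.92 = $18,214.80
Base monthly escrow = $18,214.80 ÷ 12 = $1,517.90
Cushion = 2 × $1,517.90 = $3,035.80

$3,035.80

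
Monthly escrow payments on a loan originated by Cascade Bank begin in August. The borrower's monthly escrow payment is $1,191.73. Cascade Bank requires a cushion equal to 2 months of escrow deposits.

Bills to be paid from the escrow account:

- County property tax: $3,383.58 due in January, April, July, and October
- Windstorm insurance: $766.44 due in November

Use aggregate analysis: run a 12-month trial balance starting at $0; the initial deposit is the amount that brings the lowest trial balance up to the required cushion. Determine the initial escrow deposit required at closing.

$2,766.68

Cushion = 2 × $1,191.73 = $2,383.46
Trial balance (start $0, +$1,191.73 each month, − disbursements):
  Aug: +$1,191.73 → $1,191.73
  Sep: +$1,191.73 → $2,383.46
  Oct: +$1,191.73 − $3,383.58 → $191.61
  Nov: +$1,191.73 − $766.44 → $616.90
  Dec: +$1,191.73 → $1,808.63
  Jan: +$1,191.73 − $3,383.58 → -$383.22
  Feb: +$1,191.73 → $808.51
  Mar: +$1,191.73 → $2,000.24
  Apr: +$1,191.73 − $3,383.58 → -$191.61
  May: +$1,191.73 → $1,000.12
  Jun: +$1,191.73 → $2,191.85
  Jul: +$1,191.73 − $3,383.58 → $0.00
Lowest trial balance = -$383.22 (Jan)
Initial deposit = cushion − low point = $2,383.46 − (-$383.22) = $2,766.68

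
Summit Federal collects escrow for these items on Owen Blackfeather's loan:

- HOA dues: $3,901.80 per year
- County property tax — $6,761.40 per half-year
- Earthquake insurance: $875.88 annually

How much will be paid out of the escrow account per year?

$18,300.48

HOA dues — $3,901.80 annually
County property tax — $6,761.40 × 2 = $13,522.80 annually
Earthquake insurance — $875.88 annually
Annual escrow total = $3,901.80 + $13,522.80 + $875.88 = $18,300.48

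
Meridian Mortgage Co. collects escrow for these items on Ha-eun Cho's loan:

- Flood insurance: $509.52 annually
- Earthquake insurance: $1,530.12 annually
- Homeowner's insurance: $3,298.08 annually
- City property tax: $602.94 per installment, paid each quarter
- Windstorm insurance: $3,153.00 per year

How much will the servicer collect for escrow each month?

$908.54

Flood insurance — $509.52 per year
Earthquake insurance — $1,530.12 per year
Homeowner's insurance — $3,298.08 per year
City property tax — $602.94 × 4 = $2,411.76 per year
Windstorm insurance — $3,153.00 per year
Yearly total = $509.52 + $1,530.12 + $3,298.08 + $2,411.76 + $3,153.00 = $10,902.48
Per month = $10,902.48 / 12 = $908.54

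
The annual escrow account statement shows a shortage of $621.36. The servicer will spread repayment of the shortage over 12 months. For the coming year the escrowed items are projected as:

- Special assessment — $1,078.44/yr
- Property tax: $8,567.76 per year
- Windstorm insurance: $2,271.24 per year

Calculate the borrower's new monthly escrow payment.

$1,044.90

Special assessment: $1,078.44 annually
Property tax: $8,567.76 annually
Windstorm insurance: $2,271.24 annually
Combined annual = $11,917.44
Base monthly escrow = $11,917.44 / 12 = $993.12
Shortage spread = $621.36 / 12 = $51.78/mo
New monthly escrow = $993.12 + $51.78 = $1,044.90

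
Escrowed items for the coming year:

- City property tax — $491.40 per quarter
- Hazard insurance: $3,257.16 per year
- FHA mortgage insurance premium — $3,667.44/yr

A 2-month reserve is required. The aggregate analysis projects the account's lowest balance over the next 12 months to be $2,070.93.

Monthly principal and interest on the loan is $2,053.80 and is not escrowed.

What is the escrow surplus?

City property tax — $491.40 × 4 = $1,965.60 annually
Hazard insurance — $3,257.16 annually
FHA mortgage insurance premium — $3,667.44 annually
Yearly total = $8,890.20
Per month = $8,890.20 ÷ 12 = $740.85
Required reserve = 2 × $740.85 = $1,481.70
Surplus = $2,070.93 − $1,481.70 = $589.23

$589.23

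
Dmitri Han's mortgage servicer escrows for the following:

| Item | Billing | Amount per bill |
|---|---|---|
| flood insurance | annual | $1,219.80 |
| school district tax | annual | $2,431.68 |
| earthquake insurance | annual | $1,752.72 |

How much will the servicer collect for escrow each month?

$450.35

Flood insurance — $1,219.80
School district tax — $2,431.68
Earthquake insurance — $1,752.72
Yearly total = $1,219.80 + $2,431.68 + $1,752.72 = $5,404.20
Monthly = $5,404.20 ÷ 12 = $450.35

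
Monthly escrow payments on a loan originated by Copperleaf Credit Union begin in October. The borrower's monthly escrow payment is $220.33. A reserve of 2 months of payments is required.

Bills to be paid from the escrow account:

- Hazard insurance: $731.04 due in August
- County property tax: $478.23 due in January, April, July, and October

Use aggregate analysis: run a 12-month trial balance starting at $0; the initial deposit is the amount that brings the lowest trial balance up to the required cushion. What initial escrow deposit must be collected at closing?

$698.56

Cushion = 2 × $220.33 = $440.66
Trial balance (start $0, +$220.33 each month, − disbursements):
  Oct: +$220.33 − $478.23 → -$257.90
  Nov: +$220.33 → -$37.57
  Dec: +$220.33 → $182.76
  Jan: +$220.33 − $478.23 → -$75.14
  Feb: +$220.33 → $145.19
  Mar: +$220.33 → $365.52
  Apr: +$220.33 − $478.23 → $107.62
  May: +$220.33 → $327.95
  Jun: +$220.33 → $548.28
  Jul: +$220.33 − $478.23 → $290.38
  Aug: +$220.33 − $731.04 → -$220.33
  Sep: +$220.33 → $0.00
Lowest trial balance = -$257.90 (Oct)
Initial deposit = cushion − low point = $440.66 − (-$257.90) = $698.56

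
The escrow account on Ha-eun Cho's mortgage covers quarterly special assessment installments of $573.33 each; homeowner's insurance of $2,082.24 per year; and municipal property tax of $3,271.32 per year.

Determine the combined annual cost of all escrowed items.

$7,646.88

Special assessment: $573.33 × 4 = $2,293.32/yr
Homeowner's insurance: $2,082.24/yr
Municipal property tax: $3,271.32/yr
Annual escrow total = $7,646.88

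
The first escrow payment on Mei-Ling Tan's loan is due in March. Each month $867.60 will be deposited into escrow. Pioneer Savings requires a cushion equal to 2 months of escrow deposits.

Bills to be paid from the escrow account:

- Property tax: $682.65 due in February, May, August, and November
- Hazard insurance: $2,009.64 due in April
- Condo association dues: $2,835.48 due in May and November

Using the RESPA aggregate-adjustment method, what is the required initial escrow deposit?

Cushion = 2 × $867.60 = $1,735.20
Trial balance (start $0, +$867.60 each month, − disbursements):
  Mar: +$867.60 → $867.60
  Apr: +$867.60 − $2,009.64 → -$274.44
  May: +$867.60 − $3,518.13 → -$2,924.97
  Jun: +$867.60 → -$2,057.37
  Jul: +$867.60 → -$1,189.77
  Aug: +$867.60 − $682.65 → -$1,004.82
  Sep: +$867.60 → -$137.22
  Oct: +$867.60 → $730.38
  Nov: +$867.60 − $3,518.13 → -$1,920.15
  Dec: +$867.60 → -$1,052.55
  Jan: +$867.60 → -$184.95
  Feb: +$867.60 − $682.65 → $0.00
Lowest trial balance = -$2,924.97 (May)
Initial deposit = cushion − low point = $1,735.20 − (-$2,924.97) = $4,660.17

$4,660.17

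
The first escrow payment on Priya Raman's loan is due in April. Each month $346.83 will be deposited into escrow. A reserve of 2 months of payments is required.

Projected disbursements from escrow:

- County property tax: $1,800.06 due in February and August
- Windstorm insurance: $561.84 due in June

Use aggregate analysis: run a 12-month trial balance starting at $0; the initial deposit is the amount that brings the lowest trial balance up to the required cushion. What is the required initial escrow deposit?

$1,321.41

Cushion = 2 × $346.83 = $693.66
Trial balance (start $0, +$346.83 each month, − disbursements):
  Apr: +$346.83 → $346.83
  May: +$346.83 → $693.66
  Jun: +$346.83 − $561.84 → $478.65
  Jul: +$346.83 → $825.48
  Aug: +$346.83 − $1,800.06 → -$627.75
  Sep: +$346.83 → -$280.92
  Oct: +$346.83 → $65.91
  Nov: +$346.83 → $412.74
  Dec: +$346.83 → $759.57
  Jan: +$346.83 → $1,106.40
  Feb: +$346.83 − $1,800.06 → -$346.83
  Mar: +$346.83 → $0.00
Lowest trial balance = -$627.75 (Aug)
Initial deposit = cushion − low point = $693.66 − (-$627.75) = $1,321.41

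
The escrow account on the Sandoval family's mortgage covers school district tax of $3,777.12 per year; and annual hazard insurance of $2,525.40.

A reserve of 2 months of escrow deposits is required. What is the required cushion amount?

$1,050.42

School district tax: $3,777.12 annually
Hazard insurance: $2,525.40 annually
Total per year = $3,777.12 + $2,525.40 = $6,302.52
Per month = $6,302.52 ÷ 12 = $525.21
Reserve = 2 × $525.21 = $1,050.42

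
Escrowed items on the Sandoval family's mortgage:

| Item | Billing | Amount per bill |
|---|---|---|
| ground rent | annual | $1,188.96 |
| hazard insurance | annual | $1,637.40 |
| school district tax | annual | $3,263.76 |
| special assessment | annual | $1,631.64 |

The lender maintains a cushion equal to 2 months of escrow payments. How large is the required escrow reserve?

$1,286.96

Ground rent — $1,188.96 per year
Hazard insurance — $1,637.40 per year
School district tax — $3,263.76 per year
Special assessment — $1,631.64 per year
Total per year = $1,188.96 + $1,637.40 + $3,263.76 + $1,631.64 = $7,721.76
Monthly escrow = $7,721.76 / 12 = $643.48
Reserve = 2 × $643.48 = $1,286.96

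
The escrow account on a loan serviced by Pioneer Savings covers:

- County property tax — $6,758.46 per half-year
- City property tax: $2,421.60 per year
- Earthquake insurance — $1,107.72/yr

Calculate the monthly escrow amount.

County property tax — $6,758.46 × 2 = $13,516.92/yr
City property tax — $2,421.60/yr
Earthquake insurance — $1,107.72/yr
Yearly total = $13,516.92 + $2,421.60 + $1,107.72 = $17,046.24
Per month = $17,046.24 / 12 = $1,420.52

$1,420.52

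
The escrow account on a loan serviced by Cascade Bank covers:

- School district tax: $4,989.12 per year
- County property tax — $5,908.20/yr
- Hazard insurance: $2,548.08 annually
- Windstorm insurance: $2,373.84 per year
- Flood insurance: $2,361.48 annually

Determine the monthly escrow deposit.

School district tax: $4,989.12
County property tax: $5,908.20
Hazard insurance: $2,548.08
Windstorm insurance: $2,373.84
Flood insurance: $2,361.48
Total per year = $18,180.72
Base monthly escrow = $18,180.72 ÷ 12 = $1,515.06

$1,515.06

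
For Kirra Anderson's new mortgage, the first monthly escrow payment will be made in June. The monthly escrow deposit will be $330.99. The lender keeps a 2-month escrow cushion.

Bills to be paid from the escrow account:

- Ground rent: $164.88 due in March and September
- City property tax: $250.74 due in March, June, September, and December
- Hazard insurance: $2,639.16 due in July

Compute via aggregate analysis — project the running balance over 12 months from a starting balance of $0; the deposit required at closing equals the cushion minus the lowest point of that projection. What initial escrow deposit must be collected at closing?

$2,889.90

Cushion = 2 × $330.99 = $661.98
Trial balance (start $0, +$330.99 each month, − disbursements):
  Jun: +$330.99 − $250.74 → $80.25
  Jul: +$330.99 − $2,639.16 → -$2,227.92
  Aug: +$330.99 → -$1,896.93
  Sep: +$330.99 − $415.62 → -$1,981.56
  Oct: +$330.99 → -$1,650.57
  Nov: +$330.99 → -$1,319.58
  Dec: +$330.99 − $250.74 → -$1,239.33
  Jan: +$330.99 → -$908.34
  Feb: +$330.99 → -$577.35
  Mar: +$330.99 − $415.62 → -$661.98
  Apr: +$330.99 → -$330.99
  May: +$330.99 → $0.00
Lowest trial balance = -$2,227.92 (Jul)
Initial deposit = cushion − low point = $661.98 − (-$2,227.92) = $2,889.90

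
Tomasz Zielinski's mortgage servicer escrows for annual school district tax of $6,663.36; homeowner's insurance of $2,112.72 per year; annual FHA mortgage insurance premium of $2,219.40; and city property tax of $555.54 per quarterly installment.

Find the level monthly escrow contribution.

School district tax: $6,663.36/yr
Homeowner's insurance: $2,112.72/yr
FHA mortgage insurance premium: $2,219.40/yr
City property tax: $555.54 × 4 = $2,222.16/yr
Total per year = $13,217.64
Monthly escrow = $13,217.64 ÷ 12 = $1,101.47

$1,101.47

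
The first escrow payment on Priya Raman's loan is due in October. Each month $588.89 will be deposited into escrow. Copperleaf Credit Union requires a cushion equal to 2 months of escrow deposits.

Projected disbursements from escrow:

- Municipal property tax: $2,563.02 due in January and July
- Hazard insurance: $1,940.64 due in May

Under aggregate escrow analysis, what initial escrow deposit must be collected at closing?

$2,355.56

Cushion = 2 × $588.89 = $1,177.78
Trial balance (start $0, +$588.89 each month, − disbursements):
  Oct: +$588.89 → $588.89
  Nov: +$588.89 → $1,177.78
  Dec: +$588.89 → $1,766.67
  Jan: +$588.89 − $2,563.02 → -$207.46
  Feb: +$588.89 → $381.43
  Mar: +$588.89 → $970.32
  Apr: +$588.89 → $1,559.21
  May: +$588.89 − $1,940.64 → $207.46
  Jun: +$588.89 → $796.35
  Jul: +$588.89 − $2,563.02 → -$1,177.78
  Aug: +$588.89 → -$588.89
  Sep: +$588.89 → $0.00
Lowest trial balance = -$1,177.78 (Jul)
Initial deposit = cushion − low point = $1,177.78 − (-$1,177.78) = $2,355.56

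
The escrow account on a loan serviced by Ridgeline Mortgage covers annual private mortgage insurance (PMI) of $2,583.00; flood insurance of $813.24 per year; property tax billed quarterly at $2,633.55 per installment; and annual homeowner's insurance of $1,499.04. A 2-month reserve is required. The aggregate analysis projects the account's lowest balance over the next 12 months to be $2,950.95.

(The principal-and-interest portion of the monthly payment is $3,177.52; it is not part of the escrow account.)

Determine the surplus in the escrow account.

Private mortgage insurance (PMI) — $2,583.00 annually
Flood insurance — $813.24 annually
Property tax — $2,633.55 × 4 = $10,534.20 annually
Homeowner's insurance — $1,499.04 annually
Total annual escrow = $2,583.00 + $813.24 + $10,534.20 + $1,499.04 = $15,429.48
Base monthly escrow = $15,429.48 ÷ 12 = $1,285.79
Required reserve = 2 × $1,285.79 = $2,571.58
Surplus = $2,950.95 − $2,571.58 = $379.37

$379.37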